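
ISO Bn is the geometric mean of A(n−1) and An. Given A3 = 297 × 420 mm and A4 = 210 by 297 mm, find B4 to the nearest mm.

Short side: √(297 · 210) = √62370 ≈ 249.7 → 250 mm
Long side: √(420 · 297) = √124740 ≈ 353.2 → 353 mm

250 × 353 mm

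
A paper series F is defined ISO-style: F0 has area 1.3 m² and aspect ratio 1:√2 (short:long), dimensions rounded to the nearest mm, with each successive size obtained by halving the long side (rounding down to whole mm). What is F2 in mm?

Let F0's short side be w mm. w · w√2 = 1.3 m² = 1,300,000 mm², so w ≈ 958.8 mm and w√2 ≈ 1355.9 mm → F0 = 959 × 1356 mm.
F1: ⌊1356/2⌋ × 959 = 678 × 959 mm
F2: ⌊959/2⌋ × 678 = 479 × 678 mm

479 × 678 mm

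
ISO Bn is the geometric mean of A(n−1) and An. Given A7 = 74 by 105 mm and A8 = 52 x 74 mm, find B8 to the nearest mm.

Short side: √(74 · 52) = √3848 ≈ 62.0 → 62 mm
Long side: √(105 · 74) = √7770 ≈ 88.1 → 88 mm

62 × 88 mm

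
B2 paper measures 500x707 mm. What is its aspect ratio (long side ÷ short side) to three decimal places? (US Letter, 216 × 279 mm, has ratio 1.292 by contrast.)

1.414

707 / 500 = 1.414
Matches √2 ≈ 1.414 — the ISO 216 defining ratio.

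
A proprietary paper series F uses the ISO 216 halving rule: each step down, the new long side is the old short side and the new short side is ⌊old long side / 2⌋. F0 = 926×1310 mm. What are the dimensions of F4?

231 × 327 mm

F1: ⌊1310/2⌋ × 926 = 655 × 926 mm
F2: ⌊926/2⌋ × 655 = 463 × 655 mm
F3: ⌊655/2⌋ × 463 = 327 × 463 mm
F4: ⌊463/2⌋ × 327 = 231 × 327 mm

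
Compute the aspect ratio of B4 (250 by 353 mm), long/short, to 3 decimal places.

1.412

353 / 250 = 1.412
ISO 216 targets √2 ≈ 1.414; the -0.002 deviation is from mm rounding.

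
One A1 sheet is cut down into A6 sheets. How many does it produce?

32

A1 = 594 × 841 mm; A6 = 105 × 148 mm.
Each halving step doubles the count; 5 steps from A1 to A6.
2^5 = 32.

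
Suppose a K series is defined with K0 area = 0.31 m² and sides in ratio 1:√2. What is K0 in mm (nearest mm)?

468 × 662 mm

Let the short side be w mm. Then w · w√2 = 0.31 m² = 310,000 mm².
w² = 310,000/√2, so w ≈ 468.2 mm; long side = w√2 ≈ 662.1 mm.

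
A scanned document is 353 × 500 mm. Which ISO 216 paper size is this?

Aspect ratio 500/353 ≈ 1.416 — close to the ISO √2 ≈ 1.414.
In the B-series (B0 = 1000 × 1414 mm): B3 = 353 × 500 mm.

B3 (353 × 500 mm)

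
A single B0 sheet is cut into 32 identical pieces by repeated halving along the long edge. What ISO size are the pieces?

32 = 2^5, so 5 halving steps.
B0 → B1 → … → B5 after 5 steps.

B5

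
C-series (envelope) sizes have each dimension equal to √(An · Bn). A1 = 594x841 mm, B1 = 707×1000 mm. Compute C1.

Short side: √(594 · 707) = √419958 ≈ 648.0 → 648 mm
Long side: √(841 · 1000) = √841000 ≈ 917.1 → 917 mm

648 × 917 mm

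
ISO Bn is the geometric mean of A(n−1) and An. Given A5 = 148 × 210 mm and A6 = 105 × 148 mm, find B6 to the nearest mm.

125 × 176 mm

Short side: √(148 · 105) = √15540 ≈ 124.7 → 125 mm
Long side: √(210 · 148) = √31080 ≈ 176.3 → 176 mm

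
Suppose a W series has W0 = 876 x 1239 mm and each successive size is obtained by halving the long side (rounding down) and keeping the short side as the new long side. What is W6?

W1 = 619 × 876 mm (from W0 by 1 halving).
W2: ⌊876/2⌋ × 619 = 438 × 619 mm
W3: ⌊619/2⌋ × 438 = 309 × 438 mm
W4: ⌊438/2⌋ × 309 = 219 × 309 mm
W5: ⌊309/2⌋ × 219 = 154 × 219 mm
W6: ⌊219/2⌋ × 154 = 109 × 154 mm

109 × 154 mm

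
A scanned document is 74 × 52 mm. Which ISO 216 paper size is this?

Aspect ratio 74/52 ≈ 1.423 — close to the ISO √2 ≈ 1.414.
In the A-series (A0 area = 1 m²): A8 = 52 × 74 mm.

A8 (52 × 74 mm)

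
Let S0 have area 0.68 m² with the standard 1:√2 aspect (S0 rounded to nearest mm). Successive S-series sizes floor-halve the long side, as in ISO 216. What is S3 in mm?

Let S0's short side be w mm. w · w√2 = 0.68 m² = 680,000 mm², so w ≈ 693.4 mm and w√2 ≈ 980.6 mm → S0 = 693 × 981 mm.
S1: ⌊981/2⌋ × 693 = 490 × 693 mm
S2: ⌊693/2⌋ × 490 = 346 × 490 mm
S3: ⌊490/2⌋ × 346 = 245 × 346 mm

245 × 346 mm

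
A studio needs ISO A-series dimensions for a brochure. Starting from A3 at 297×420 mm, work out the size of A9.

A4: ⌊420/2⌋ × 297 = 210 × 297 mm
A5: ⌊297/2⌋ × 210 = 148 × 210 mm
A6: ⌊210/2⌋ × 148 = 105 × 148 mm
A7: ⌊148/2⌋ × 105 = 74 × 105 mm
A8: ⌊105/2⌋ × 74 = 52 × 74 mm
A9: ⌊74/2⌋ × 52 = 37 × 52 mm

37 × 52 mm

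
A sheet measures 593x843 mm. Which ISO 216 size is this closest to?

Aspect ratio 843/593 ≈ 1.422 — close to the ISO √2 ≈ 1.414.
In the A-series (A0 area = 1 m²): A1 = 594 × 841 mm.
Off by 3 mm total — nearest standard size.

A1 (594 × 841 mm)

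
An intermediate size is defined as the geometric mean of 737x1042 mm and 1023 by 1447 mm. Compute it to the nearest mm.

Short side: √(737 · 1023) = √753951 ≈ 868.3 → 868 mm
Long side: √(1042 · 1447) = √1507774 ≈ 1227.9 → 1228 mm

868 × 1228 mm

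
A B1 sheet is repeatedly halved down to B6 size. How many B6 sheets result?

32

Each ISO step halves the sheet: 1 × B1 → 2 × B2 → 4 × B3 → 8 × B4 → …
From B1 to B6 is 5 halving steps: 2^5 = 32.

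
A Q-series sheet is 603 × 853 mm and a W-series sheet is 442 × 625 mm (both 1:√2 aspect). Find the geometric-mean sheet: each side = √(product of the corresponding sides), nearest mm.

516 × 730 mm

Short side: √(603 · 442) = √266526 ≈ 516.3 → 516 mm
Long side: √(853 · 625) = √533125 ≈ 730.2 → 730 mm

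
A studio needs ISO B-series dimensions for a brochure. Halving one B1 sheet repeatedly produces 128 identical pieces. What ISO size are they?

128 = 2^7, so 7 halving steps.
B1 → B2 → … → B8 after 7 steps.

B8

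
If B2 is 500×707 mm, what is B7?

B3: ⌊707/2⌋ × 500 = 353 × 500 mm
B4: ⌊500/2⌋ × 353 = 250 × 353 mm
B5: ⌊353/2⌋ × 250 = 176 × 250 mm
B6: ⌊250/2⌋ × 176 = 125 × 176 mm
B7: ⌊176/2⌋ × 125 = 88 × 125 mm

88 × 125 mm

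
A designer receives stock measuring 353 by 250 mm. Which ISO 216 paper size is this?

B4 (250 × 353 mm)

Aspect ratio 353/250 ≈ 1.412 — close to the ISO √2 ≈ 1.414.
In the B-series (B0 = 1000 × 1414 mm): B4 = 250 × 353 mm.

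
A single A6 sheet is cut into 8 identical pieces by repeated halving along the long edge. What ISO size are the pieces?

A9

8 = 2^3, so 3 halving steps.
A6 → A7 → … → A9 after 3 steps.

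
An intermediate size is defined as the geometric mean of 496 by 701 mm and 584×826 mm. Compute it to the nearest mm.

538 × 761 mm

Short side: √(496 · 584) = √289664 ≈ 538.2 → 538 mm
Long side: √(701 · 826) = √579026 ≈ 760.9 → 761 mm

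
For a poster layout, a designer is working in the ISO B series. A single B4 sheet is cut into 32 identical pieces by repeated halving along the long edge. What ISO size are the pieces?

B9

32 = 2^5, so 5 halving steps.
B4 → B5 → … → B9 after 5 steps.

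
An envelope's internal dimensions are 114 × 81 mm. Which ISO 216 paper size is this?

Aspect ratio 114/81 ≈ 1.407 — close to the ISO √2 ≈ 1.414.
In the C-series (envelope sizes, between A and B): C7 = 81 × 114 mm.

C7 (81 × 114 mm)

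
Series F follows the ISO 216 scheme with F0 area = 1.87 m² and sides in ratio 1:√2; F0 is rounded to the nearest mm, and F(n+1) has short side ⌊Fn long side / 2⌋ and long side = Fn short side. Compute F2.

Let F0's short side be w mm. w · w√2 = 1.87 m² = 1,870,000 mm², so w ≈ 1149.9 mm and w√2 ≈ 1626.2 mm → F0 = 1150 × 1626 mm.
F1: ⌊1626/2⌋ × 1150 = 813 × 1150 mm
F2: ⌊1150/2⌋ × 813 = 575 × 813 mm

575 × 813 mm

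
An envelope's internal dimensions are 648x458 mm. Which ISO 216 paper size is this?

Aspect ratio 648/458 ≈ 1.415 — close to the ISO √2 ≈ 1.414.
In the C-series (envelope sizes, between A and B): C2 = 458 × 648 mm.

C2 (458 × 648 mm)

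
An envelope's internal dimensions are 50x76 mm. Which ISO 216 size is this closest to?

Aspect ratio 76/50 ≈ 1.520 (ISO target is √2 ≈ 1.414).
In the A-series (A0 area = 1 m²): A8 = 52 × 74 mm.
Off by 4 mm total — nearest standard size.

A8 (52 × 74 mm)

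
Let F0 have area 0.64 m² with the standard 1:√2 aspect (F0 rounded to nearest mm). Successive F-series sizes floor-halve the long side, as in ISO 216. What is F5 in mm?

118 × 168 mm

Let F0's short side be w mm. w · w√2 = 0.64 m² = 640,000 mm², so w ≈ 672.7 mm and w√2 ≈ 951.4 mm → F0 = 673 × 951 mm.
F1: ⌊951/2⌋ × 673 = 475 × 673 mm
F2: ⌊673/2⌋ × 475 = 336 × 475 mm
F3: ⌊475/2⌋ × 336 = 237 × 336 mm
F4: ⌊336/2⌋ × 237 = 168 × 237 mm
F5: ⌊237/2⌋ × 168 = 118 × 168 mm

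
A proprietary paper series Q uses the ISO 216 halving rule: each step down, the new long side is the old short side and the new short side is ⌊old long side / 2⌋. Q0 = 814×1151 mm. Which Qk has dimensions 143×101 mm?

Q6

Q0: 814 × 1151 mm
Q1: 575 × 814 mm
Q2: 407 × 575 mm
Q3: 287 × 407 mm
Q4: 203 × 287 mm
Q5: 143 × 203 mm
Q6: 101 × 143 mm
Q7: 71 × 101 mm
→ matches Q6.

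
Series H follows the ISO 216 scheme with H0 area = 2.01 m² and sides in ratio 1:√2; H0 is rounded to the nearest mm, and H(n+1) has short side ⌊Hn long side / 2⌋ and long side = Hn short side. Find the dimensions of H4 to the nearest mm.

298 × 421 mm

Let H0's short side be w mm. w · w√2 = 2.01 m² = 2,010,000 mm², so w ≈ 1192.2 mm and w√2 ≈ 1686.0 mm → H0 = 1192 × 1686 mm.
H1: ⌊1686/2⌋ × 1192 = 843 × 1192 mm
H2: ⌊1192/2⌋ × 843 = 596 × 843 mm
H3: ⌊843/2⌋ × 596 = 421 × 596 mm
H4: ⌊596/2⌋ × 421 = 298 × 421 mm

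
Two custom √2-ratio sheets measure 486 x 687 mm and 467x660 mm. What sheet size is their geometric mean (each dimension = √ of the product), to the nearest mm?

Short side: √(486 · 467) = √226962 ≈ 476.4 → 476 mm
Long side: √(687 · 660) = √453420 ≈ 673.4 → 673 mm

476 × 673 mm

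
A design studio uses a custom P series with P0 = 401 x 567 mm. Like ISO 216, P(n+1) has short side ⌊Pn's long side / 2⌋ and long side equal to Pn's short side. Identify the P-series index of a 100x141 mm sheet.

P4

P0: 401 × 567 mm
P1: 283 × 401 mm
P2: 200 × 283 mm
P3: 141 × 200 mm
P4: 100 × 141 mm
P5: 70 × 100 mm
→ matches P4.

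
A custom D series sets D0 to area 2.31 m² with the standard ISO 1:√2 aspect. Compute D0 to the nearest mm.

1278 × 1807 mm

Let the short side be w mm. Then w · w√2 = 2.31 m² = 2,310,000 mm².
w² = 2,310,000/√2, so w ≈ 1278.1 mm; long side = w√2 ≈ 1807.4 mm.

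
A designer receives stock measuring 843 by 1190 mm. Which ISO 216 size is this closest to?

A0 (841 × 1189 mm)

Aspect ratio 1190/843 ≈ 1.412 — close to the ISO √2 ≈ 1.414.
In the A-series (A0 area = 1 m²): A0 = 841 × 1189 mm.
Off by 3 mm total — nearest standard size.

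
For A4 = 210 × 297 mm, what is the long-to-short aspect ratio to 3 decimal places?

1.414

297 / 210 = 1.414
Matches √2 ≈ 1.414 — the ISO 216 defining ratio.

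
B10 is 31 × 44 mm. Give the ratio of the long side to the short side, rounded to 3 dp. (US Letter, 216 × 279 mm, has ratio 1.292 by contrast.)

44 / 31 = 1.419
ISO 216 targets √2 ≈ 1.414; the +0.005 deviation is from mm rounding.

1.419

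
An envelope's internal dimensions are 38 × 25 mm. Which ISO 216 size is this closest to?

A10 (26 × 37 mm)

Aspect ratio 38/25 ≈ 1.520 (ISO target is √2 ≈ 1.414).
In the A-series (A0 area = 1 m²): A10 = 26 × 37 mm.
Off by 2 mm total — nearest standard size.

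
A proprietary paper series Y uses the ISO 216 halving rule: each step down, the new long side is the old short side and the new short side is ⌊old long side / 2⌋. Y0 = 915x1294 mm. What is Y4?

Y1: ⌊1294/2⌋ × 915 = 647 × 915 mm
Y2: ⌊915/2⌋ × 647 = 457 × 647 mm
Y3: ⌊647/2⌋ × 457 = 323 × 457 mm
Y4: ⌊457/2⌋ × 323 = 228 × 323 mm

228 × 323 mm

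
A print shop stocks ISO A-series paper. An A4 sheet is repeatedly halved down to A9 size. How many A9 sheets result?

Each ISO step halves the sheet: 1 × A4 → 2 × A5 → 4 × A6 → 8 × A7 → …
From A4 to A9 is 5 halving steps: 2^5 = 32.

32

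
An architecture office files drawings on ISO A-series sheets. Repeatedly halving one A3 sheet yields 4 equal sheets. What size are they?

A5

4 = 2^2, so 2 halving steps.
A3 → A4 → … → A5 after 2 steps.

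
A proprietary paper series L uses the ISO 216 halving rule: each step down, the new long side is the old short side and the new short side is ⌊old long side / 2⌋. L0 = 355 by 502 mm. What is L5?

L1 = 251 × 355 mm (from L0 by 1 halving).
L2: ⌊355/2⌋ × 251 = 177 × 251 mm
L3: ⌊251/2⌋ × 177 = 125 × 177 mm
L4: ⌊177/2⌋ × 125 = 88 × 125 mm
L5: ⌊125/2⌋ × 88 = 62 × 88 mm

62 × 88 mm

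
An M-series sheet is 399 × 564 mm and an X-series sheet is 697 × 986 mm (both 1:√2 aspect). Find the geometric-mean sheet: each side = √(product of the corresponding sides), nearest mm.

527 × 746 mm

Short side: √(399 · 697) = √278103 ≈ 527.4 → 527 mm
Long side: √(564 · 986) = √556104 ≈ 745.7 → 746 mm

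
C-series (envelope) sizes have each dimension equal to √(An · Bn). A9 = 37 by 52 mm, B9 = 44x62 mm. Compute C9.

Short side: √(37 · 44) = √1628 ≈ 40.3 → 40 mm
Long side: √(52 · 62) = √3224 ≈ 56.8 → 57 mm

40 × 57 mm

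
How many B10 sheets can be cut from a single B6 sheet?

16

Each ISO step halves the sheet: 1 × B6 → 2 × B7 → 4 × B8 → 8 × B9 → …
From B6 to B10 is 4 halving steps: 2^4 = 16.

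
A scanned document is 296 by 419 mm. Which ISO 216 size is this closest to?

Aspect ratio 419/296 ≈ 1.416 — close to the ISO √2 ≈ 1.414.
In the A-series (A0 area = 1 m²): A3 = 297 × 420 mm.
Off by 2 mm total — nearest standard size.

A3 (297 × 420 mm)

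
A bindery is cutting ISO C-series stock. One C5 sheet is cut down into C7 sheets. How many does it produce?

Each ISO step halves the sheet: 1 × C5 → 2 × C6 → 4 × C7
From C5 to C7 is 2 halving steps: 2^2 = 4.

4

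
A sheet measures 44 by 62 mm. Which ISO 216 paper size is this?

Aspect ratio 62/44 ≈ 1.409 — close to the ISO √2 ≈ 1.414.
In the B-series (B0 = 1000 × 1414 mm): B9 = 44 × 62 mm.

B9 (44 × 62 mm)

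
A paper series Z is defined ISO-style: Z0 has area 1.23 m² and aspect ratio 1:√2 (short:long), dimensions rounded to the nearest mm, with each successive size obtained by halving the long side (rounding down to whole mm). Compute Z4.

233 × 329 mm

Let Z0's short side be w mm. w · w√2 = 1.23 m² = 1,230,000 mm², so w ≈ 932.6 mm and w√2 ≈ 1318.9 mm → Z0 = 933 × 1319 mm.
Z1: ⌊1319/2⌋ × 933 = 659 × 933 mm
Z2: ⌊933/2⌋ × 659 = 466 × 659 mm
Z3: ⌊659/2⌋ × 466 = 329 × 466 mm
Z4: ⌊466/2⌋ × 329 = 233 × 329 mm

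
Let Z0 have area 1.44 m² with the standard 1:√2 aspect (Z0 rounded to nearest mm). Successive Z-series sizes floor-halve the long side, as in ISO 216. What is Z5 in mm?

Let Z0's short side be w mm. w · w√2 = 1.44 m² = 1,440,000 mm², so w ≈ 1009.1 mm and w√2 ≈ 1427.0 mm → Z0 = 1009 × 1427 mm.
Z1: ⌊1427/2⌋ × 1009 = 713 × 1009 mm
Z2: ⌊1009/2⌋ × 713 = 504 × 713 mm
Z3: ⌊713/2⌋ × 504 = 356 × 504 mm
Z4: ⌊504/2⌋ × 356 = 252 × 356 mm
Z5: ⌊356/2⌋ × 252 = 178 × 252 mm

178 × 252 mm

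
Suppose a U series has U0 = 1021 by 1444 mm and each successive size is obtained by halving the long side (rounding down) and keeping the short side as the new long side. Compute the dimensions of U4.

U1: ⌊1444/2⌋ × 1021 = 722 × 1021 mm
U2: ⌊1021/2⌋ × 722 = 510 × 722 mm
U3: ⌊722/2⌋ × 510 = 361 × 510 mm
U4: ⌊510/2⌋ × 361 = 255 × 361 mm

255 × 361 mm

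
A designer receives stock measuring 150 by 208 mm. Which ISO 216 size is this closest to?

Aspect ratio 208/150 ≈ 1.387 (ISO target is √2 ≈ 1.414).
In the A-series (A0 area = 1 m²): A5 = 148 × 210 mm.
Off by 4 mm total — nearest standard size.

A5 (148 × 210 mm)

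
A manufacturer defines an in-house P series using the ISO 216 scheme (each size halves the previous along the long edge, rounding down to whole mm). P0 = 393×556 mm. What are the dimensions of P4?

P1: ⌊556/2⌋ × 393 = 278 × 393 mm
P2: ⌊393/2⌋ × 278 = 196 × 278 mm
P3: ⌊278/2⌋ × 196 = 139 × 196 mm
P4: ⌊196/2⌋ × 139 = 98 × 139 mm

98 × 139 mm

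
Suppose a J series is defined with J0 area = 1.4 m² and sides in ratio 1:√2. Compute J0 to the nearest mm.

Let the short side be w mm. Then w · w√2 = 1.4 m² = 1,400,000 mm².
w² = 1,400,000/√2, so w ≈ 995.0 mm; long side = w√2 ≈ 1407.1 mm.

995 × 1407 mm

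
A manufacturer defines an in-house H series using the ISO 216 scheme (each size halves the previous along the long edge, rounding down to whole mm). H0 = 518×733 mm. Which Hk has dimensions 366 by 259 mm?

H2

H0: 518 × 733 mm
H1: 366 × 518 mm
H2: 259 × 366 mm
H3: 183 × 259 mm
→ matches H2.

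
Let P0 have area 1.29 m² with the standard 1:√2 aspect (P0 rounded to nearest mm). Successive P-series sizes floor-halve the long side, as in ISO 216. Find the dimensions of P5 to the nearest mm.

168 × 238 mm

Let P0's short side be w mm. w · w√2 = 1.29 m² = 1,290,000 mm², so w ≈ 955.1 mm and w√2 ≈ 1350.7 mm → P0 = 955 × 1351 mm.
P1: ⌊1351/2⌋ × 955 = 675 × 955 mm
P2: ⌊955/2⌋ × 675 = 477 × 675 mm
P3: ⌊675/2⌋ × 477 = 337 × 477 mm
P4: ⌊477/2⌋ × 337 = 238 × 337 mm
P5: ⌊337/2⌋ × 238 = 168 × 238 mm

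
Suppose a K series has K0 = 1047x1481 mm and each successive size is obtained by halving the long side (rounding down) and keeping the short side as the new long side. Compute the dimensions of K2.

K1: ⌊1481/2⌋ × 1047 = 740 × 1047 mm
K2: ⌊1047/2⌋ × 740 = 523 × 740 mm

523 × 740 mm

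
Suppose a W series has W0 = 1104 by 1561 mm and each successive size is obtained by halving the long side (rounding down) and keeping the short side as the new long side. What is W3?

W1: ⌊1561/2⌋ × 1104 = 780 × 1104 mm
W2: ⌊1104/2⌋ × 780 = 552 × 780 mm
W3: ⌊780/2⌋ × 552 = 390 × 552 mm

390 × 552 mm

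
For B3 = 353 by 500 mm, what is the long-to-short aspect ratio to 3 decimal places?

500 / 353 = 1.416
ISO 216 targets √2 ≈ 1.414; the +0.002 deviation is from mm rounding.

1.416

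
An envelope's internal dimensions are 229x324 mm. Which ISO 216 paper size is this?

Aspect ratio 324/229 ≈ 1.415 — close to the ISO √2 ≈ 1.414.
In the C-series (envelope sizes, between A and B): C4 = 229 × 324 mm.

C4 (229 × 324 mm)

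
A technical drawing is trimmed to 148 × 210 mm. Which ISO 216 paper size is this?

Aspect ratio 210/148 ≈ 1.419 — close to the ISO √2 ≈ 1.414.
In the A-series (A0 area = 1 m²): A5 = 148 × 210 mm.

A5 (148 × 210 mm)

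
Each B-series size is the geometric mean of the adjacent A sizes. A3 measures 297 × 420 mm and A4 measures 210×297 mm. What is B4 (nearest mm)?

Short side: √(297 · 210) = √62370 ≈ 249.7 → 250 mm
Long side: √(420 · 297) = √124740 ≈ 353.2 → 353 mm

250 × 353 mm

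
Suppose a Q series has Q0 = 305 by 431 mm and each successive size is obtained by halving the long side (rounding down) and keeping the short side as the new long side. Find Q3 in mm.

107 × 152 mm

Q1: ⌊431/2⌋ × 305 = 215 × 305 mm
Q2: ⌊305/2⌋ × 215 = 152 × 215 mm
Q3: ⌊215/2⌋ × 152 = 107 × 152 mm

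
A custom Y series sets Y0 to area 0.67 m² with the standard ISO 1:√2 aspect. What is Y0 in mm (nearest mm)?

Let the short side be w mm. Then w · w√2 = 0.67 m² = 670,000 mm².
w² = 670,000/√2, so w ≈ 688.3 mm; long side = w√2 ≈ 973.4 mm.

688 × 973 mm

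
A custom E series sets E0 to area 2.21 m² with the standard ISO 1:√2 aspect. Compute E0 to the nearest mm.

Let the short side be w mm. Then w · w√2 = 2.21 m² = 2,210,000 mm².
w² = 2,210,000/√2, so w ≈ 1250.1 mm; long side = w√2 ≈ 1767.9 mm.

1250 × 1768 mm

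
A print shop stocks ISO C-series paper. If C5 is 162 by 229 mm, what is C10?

C6: ⌊229/2⌋ × 162 = 114 × 162 mm
C7: ⌊162/2⌋ × 114 = 81 × 114 mm
C8: ⌊114/2⌋ × 81 = 57 × 81 mm
C9: ⌊81/2⌋ × 57 = 40 × 57 mm
C10: ⌊57/2⌋ × 40 = 28 × 40 mm

28 × 40 mm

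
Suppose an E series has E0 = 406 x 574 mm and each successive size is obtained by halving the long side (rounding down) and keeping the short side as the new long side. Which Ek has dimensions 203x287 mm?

E0: 406 × 574 mm
E1: 287 × 406 mm
E2: 203 × 287 mm
E3: 143 × 203 mm
→ matches E2.

E2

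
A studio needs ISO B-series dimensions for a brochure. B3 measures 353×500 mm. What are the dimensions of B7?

88 × 125 mm

B4: ⌊500/2⌋ × 353 = 250 × 353 mm
B5: ⌊353/2⌋ × 250 = 176 × 250 mm
B6: ⌊250/2⌋ × 176 = 125 × 176 mm
B7: ⌊176/2⌋ × 125 = 88 × 125 mm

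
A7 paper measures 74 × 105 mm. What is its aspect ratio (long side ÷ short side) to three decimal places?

1.419

105 / 74 = 1.419
ISO 216 targets √2 ≈ 1.414; the +0.005 deviation is from mm rounding.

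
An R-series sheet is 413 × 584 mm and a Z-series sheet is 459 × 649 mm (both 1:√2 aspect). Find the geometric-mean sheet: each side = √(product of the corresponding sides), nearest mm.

Short side: √(413 · 459) = √189567 ≈ 435.4 → 435 mm
Long side: √(584 · 649) = √379016 ≈ 615.6 → 616 mm

435 × 616 mm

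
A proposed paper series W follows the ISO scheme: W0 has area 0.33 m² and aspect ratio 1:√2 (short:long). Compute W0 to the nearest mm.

Let the short side be w mm. Then w · w√2 = 0.33 m² = 330,000 mm².
w² = 330,000/√2, so w ≈ 483.1 mm; long side = w√2 ≈ 683.1 mm.

483 × 683 mm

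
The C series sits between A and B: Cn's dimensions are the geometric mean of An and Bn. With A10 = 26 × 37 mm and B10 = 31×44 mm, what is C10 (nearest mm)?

Short side: √(26 · 31) = √806 ≈ 28.4 → 28 mm
Long side: √(37 · 44) = √1628 ≈ 40.3 → 40 mm

28 × 40 mm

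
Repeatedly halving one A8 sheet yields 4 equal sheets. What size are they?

4 = 2^2, so 2 halving steps.
A8 → A9 → … → A10 after 2 steps.

A10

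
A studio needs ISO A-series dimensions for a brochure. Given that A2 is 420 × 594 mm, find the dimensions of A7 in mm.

A3: ⌊594/2⌋ × 420 = 297 × 420 mm
A4: ⌊420/2⌋ × 297 = 210 × 297 mm
A5: ⌊297/2⌋ × 210 = 148 × 210 mm
A6: ⌊210/2⌋ × 148 = 105 × 148 mm
A7: ⌊148/2⌋ × 105 = 74 × 105 mm

74 × 105 mm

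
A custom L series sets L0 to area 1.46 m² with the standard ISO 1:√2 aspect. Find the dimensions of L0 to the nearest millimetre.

1016 × 1437 mm

Let the short side be w mm. Then w · w√2 = 1.46 m² = 1,460,000 mm².
w² = 1,460,000/√2, so w ≈ 1016.1 mm; long side = w√2 ≈ 1436.9 mm.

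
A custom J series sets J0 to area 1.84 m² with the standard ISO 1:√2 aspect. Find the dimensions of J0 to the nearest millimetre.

1141 × 1613 mm

Let the short side be w mm. Then w · w√2 = 1.84 m² = 1,840,000 mm².
w² = 1,840,000/√2, so w ≈ 1140.6 mm; long side = w√2 ≈ 1613.1 mm.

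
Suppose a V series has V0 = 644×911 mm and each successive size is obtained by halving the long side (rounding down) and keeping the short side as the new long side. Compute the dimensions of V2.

322 × 455 mm

V1: ⌊911/2⌋ × 644 = 455 × 644 mm
V2: ⌊644/2⌋ × 455 = 322 × 455 mm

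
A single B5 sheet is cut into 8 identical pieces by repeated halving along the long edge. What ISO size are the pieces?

B8

8 = 2^3, so 3 halving steps.
B5 → B6 → … → B8 after 3 steps.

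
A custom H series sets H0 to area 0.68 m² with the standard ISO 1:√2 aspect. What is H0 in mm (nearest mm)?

693 × 981 mm

Let the short side be w mm. Then w · w√2 = 0.68 m² = 680,000 mm².
w² = 680,000/√2, so w ≈ 693.4 mm; long side = w√2 ≈ 980.6 mm.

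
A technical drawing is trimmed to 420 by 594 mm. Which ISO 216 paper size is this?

A2 (420 × 594 mm)

Aspect ratio 594/420 ≈ 1.414 — close to the ISO √2 ≈ 1.414.
In the A-series (A0 area = 1 m²): A2 = 420 × 594 mm.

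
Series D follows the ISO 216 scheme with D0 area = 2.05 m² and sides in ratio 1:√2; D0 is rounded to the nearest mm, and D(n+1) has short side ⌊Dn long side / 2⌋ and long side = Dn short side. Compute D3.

425 × 602 mm

Let D0's short side be w mm. w · w√2 = 2.05 m² = 2,050,000 mm², so w ≈ 1204.0 mm and w√2 ≈ 1702.7 mm → D0 = 1204 × 1703 mm.
D1: ⌊1703/2⌋ × 1204 = 851 × 1204 mm
D2: ⌊1204/2⌋ × 851 = 602 × 851 mm
D3: ⌊851/2⌋ × 602 = 425 × 602 mm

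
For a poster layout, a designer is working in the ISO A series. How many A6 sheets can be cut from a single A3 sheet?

A3 = 297 × 420 mm; A6 = 105 × 148 mm.
Each halving step doubles the count; 3 steps from A3 to A6.
2^3 = 8.

8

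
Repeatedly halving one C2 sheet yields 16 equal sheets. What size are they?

C6

16 = 2^4, so 4 halving steps.
C2 → C3 → … → C6 after 4 steps.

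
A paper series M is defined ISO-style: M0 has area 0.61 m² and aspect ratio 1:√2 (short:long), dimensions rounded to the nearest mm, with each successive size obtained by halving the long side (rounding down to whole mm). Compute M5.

116 × 164 mm

Let M0's short side be w mm. w · w√2 = 0.61 m² = 610,000 mm², so w ≈ 656.8 mm and w√2 ≈ 928.8 mm → M0 = 657 × 929 mm.
M1: ⌊929/2⌋ × 657 = 464 × 657 mm
M2: ⌊657/2⌋ × 464 = 328 × 464 mm
M3: ⌊464/2⌋ × 328 = 232 × 328 mm
M4: ⌊328/2⌋ × 232 = 164 × 232 mm
M5: ⌊232/2⌋ × 164 = 116 × 164 mm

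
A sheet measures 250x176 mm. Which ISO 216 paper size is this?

B5 (176 × 250 mm)

Aspect ratio 250/176 ≈ 1.420 — close to the ISO √2 ≈ 1.414.
In the B-series (B0 = 1000 × 1414 mm): B5 = 176 × 250 mm.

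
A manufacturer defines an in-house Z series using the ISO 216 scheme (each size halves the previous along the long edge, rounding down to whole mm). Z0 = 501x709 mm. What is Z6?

Z1: ⌊709/2⌋ × 501 = 354 × 501 mm
Z2: ⌊501/2⌋ × 354 = 250 × 354 mm
Z3: ⌊354/2⌋ × 250 = 177 × 250 mm
Z4: ⌊250/2⌋ × 177 = 125 × 177 mm
Z5: ⌊177/2⌋ × 125 = 88 × 125 mm
Z6: ⌊125/2⌋ × 88 = 62 × 88 mm

62 × 88 mm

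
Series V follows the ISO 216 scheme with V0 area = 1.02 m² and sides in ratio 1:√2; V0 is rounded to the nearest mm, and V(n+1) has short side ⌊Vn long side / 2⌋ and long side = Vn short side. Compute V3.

Let V0's short side be w mm. w · w√2 = 1.02 m² = 1,020,000 mm², so w ≈ 849.3 mm and w√2 ≈ 1201.0 mm → V0 = 849 × 1201 mm.
V1: ⌊1201/2⌋ × 849 = 600 × 849 mm
V2: ⌊849/2⌋ × 600 = 424 × 600 mm
V3: ⌊600/2⌋ × 424 = 300 × 424 mm

300 × 424 mm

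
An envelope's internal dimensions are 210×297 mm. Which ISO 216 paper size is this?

Aspect ratio 297/210 ≈ 1.414 — close to the ISO √2 ≈ 1.414.
In the A-series (A0 area = 1 m²): A4 = 210 × 297 mm.

A4 (210 × 297 mm)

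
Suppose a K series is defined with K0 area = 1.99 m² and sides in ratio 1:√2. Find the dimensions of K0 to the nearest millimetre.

Let the short side be w mm. Then w · w√2 = 1.99 m² = 1,990,000 mm².
w² = 1,990,000/√2, so w ≈ 1186.2 mm; long side = w√2 ≈ 1677.6 mm.

1186 × 1678 mm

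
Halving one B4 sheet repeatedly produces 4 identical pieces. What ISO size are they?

4 = 2^2, so 2 halving steps.
B4 → B5 → … → B6 after 2 steps.

B6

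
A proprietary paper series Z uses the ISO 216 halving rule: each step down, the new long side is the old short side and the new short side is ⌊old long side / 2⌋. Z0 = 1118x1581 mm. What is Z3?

Z1: ⌊1581/2⌋ × 1118 = 790 × 1118 mm
Z2: ⌊1118/2⌋ × 790 = 559 × 790 mm
Z3: ⌊790/2⌋ × 559 = 395 × 559 mm

395 × 559 mm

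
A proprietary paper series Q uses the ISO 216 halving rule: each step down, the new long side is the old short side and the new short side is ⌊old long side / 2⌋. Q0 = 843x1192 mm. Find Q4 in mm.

Q1 = 596 × 843 mm (from Q0 by 1 halving).
Q2: ⌊843/2⌋ × 596 = 421 × 596 mm
Q3: ⌊596/2⌋ × 421 = 298 × 421 mm
Q4: ⌊421/2⌋ × 298 = 210 × 298 mm

210 × 298 mm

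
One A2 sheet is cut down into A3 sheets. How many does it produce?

2

Each ISO step halves the sheet: 1 × A2 → 2 × A3
From A2 to A3 is 1 halving step: 2^1 = 2.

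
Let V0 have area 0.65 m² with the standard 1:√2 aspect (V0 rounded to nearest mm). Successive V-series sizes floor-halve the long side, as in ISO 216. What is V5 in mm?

Let V0's short side be w mm. w · w√2 = 0.65 m² = 650,000 mm², so w ≈ 678.0 mm and w√2 ≈ 958.8 mm → V0 = 678 × 959 mm.
V1: ⌊959/2⌋ × 678 = 479 × 678 mm
V2: ⌊678/2⌋ × 479 = 339 × 479 mm
V3: ⌊479/2⌋ × 339 = 239 × 339 mm
V4: ⌊339/2⌋ × 239 = 169 × 239 mm
V5: ⌊239/2⌋ × 169 = 119 × 169 mm

119 × 169 mm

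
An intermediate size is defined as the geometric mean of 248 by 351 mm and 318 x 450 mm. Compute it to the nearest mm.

281 × 397 mm

Short side: √(248 · 318) = √78864 ≈ 280.8 → 281 mm
Long side: √(351 · 450) = √157950 ≈ 397.4 → 397 mm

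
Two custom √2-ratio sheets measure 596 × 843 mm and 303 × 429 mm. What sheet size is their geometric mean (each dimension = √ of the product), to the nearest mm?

Short side: √(596 · 303) = √180588 ≈ 425.0 → 425 mm
Long side: √(843 · 429) = √361647 ≈ 601.4 → 601 mm

425 × 601 mm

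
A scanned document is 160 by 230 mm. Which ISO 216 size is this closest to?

C5 (162 × 229 mm)

Aspect ratio 230/160 ≈ 1.438 (ISO target is √2 ≈ 1.414).
In the C-series (envelope sizes, between A and B): C5 = 162 × 229 mm.
Off by 3 mm total — nearest standard size.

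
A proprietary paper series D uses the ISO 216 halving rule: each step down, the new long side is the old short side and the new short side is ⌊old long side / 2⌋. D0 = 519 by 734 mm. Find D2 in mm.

D1: ⌊734/2⌋ × 519 = 367 × 519 mm
D2: ⌊519/2⌋ × 367 = 259 × 367 mm

259 × 367 mm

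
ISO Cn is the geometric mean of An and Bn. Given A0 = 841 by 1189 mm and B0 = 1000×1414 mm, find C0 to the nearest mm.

Short side: √(841 · 1000) = √841000 ≈ 917.1 → 917 mm
Long side: √(1189 · 1414) = √1681246 ≈ 1296.6 → 1297 mm

917 × 1297 mm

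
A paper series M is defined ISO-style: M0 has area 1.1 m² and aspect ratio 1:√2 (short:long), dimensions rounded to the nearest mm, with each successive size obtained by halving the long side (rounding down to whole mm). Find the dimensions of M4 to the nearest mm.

Let M0's short side be w mm. w · w√2 = 1.1 m² = 1,100,000 mm², so w ≈ 881.9 mm and w√2 ≈ 1247.3 mm → M0 = 882 × 1247 mm.
M1: ⌊1247/2⌋ × 882 = 623 × 882 mm
M2: ⌊882/2⌋ × 623 = 441 × 623 mm
M3: ⌊623/2⌋ × 441 = 311 × 441 mm
M4: ⌊441/2⌋ × 311 = 220 × 311 mm

220 × 311 mm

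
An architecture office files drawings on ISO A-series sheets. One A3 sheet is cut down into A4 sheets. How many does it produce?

2

Each ISO step halves the sheet: 1 × A3 → 2 × A4
From A3 to A4 is 1 halving step: 2^1 = 2.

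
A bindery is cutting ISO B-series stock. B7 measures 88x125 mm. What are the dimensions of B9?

44 × 62 mm

B8: ⌊125/2⌋ × 88 = 62 × 88 mm
B9: ⌊88/2⌋ × 62 = 44 × 62 mm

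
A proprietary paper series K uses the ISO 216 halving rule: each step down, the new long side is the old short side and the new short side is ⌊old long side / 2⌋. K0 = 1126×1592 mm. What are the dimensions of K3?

K1: ⌊1592/2⌋ × 1126 = 796 × 1126 mm
K2: ⌊1126/2⌋ × 796 = 563 × 796 mm
K3: ⌊796/2⌋ × 563 = 398 × 563 mm

398 × 563 mm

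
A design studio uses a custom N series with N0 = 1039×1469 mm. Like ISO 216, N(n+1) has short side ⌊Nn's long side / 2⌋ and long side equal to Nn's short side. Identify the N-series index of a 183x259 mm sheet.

N0: 1039 × 1469 mm
N1: 734 × 1039 mm
N2: 519 × 734 mm
N3: 367 × 519 mm
N4: 259 × 367 mm
N5: 183 × 259 mm
N6: 129 × 183 mm
→ matches N5.

N5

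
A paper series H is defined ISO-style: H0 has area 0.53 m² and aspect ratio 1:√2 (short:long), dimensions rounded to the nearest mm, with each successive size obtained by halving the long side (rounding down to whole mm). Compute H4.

Let H0's short side be w mm. w · w√2 = 0.53 m² = 530,000 mm², so w ≈ 612.2 mm and w√2 ≈ 865.8 mm → H0 = 612 × 866 mm.
H1: ⌊866/2⌋ × 612 = 433 × 612 mm
H2: ⌊612/2⌋ × 433 = 306 × 433 mm
H3: ⌊433/2⌋ × 306 = 216 × 306 mm
H4: ⌊306/2⌋ × 216 = 153 × 216 mm

153 × 216 mm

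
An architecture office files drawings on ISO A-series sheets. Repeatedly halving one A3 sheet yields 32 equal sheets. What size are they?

A8

32 = 2^5, so 5 halving steps.
A3 → A4 → … → A8 after 5 steps.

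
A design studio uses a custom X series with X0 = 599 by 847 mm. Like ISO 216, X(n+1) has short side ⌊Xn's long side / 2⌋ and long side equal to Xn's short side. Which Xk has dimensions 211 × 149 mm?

X4

X0: 599 × 847 mm
X1: 423 × 599 mm
X2: 299 × 423 mm
X3: 211 × 299 mm
X4: 149 × 211 mm
X5: 105 × 149 mm
→ matches X4.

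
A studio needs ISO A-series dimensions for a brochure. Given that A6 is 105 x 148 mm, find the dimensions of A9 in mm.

A7: ⌊148/2⌋ × 105 = 74 × 105 mm
A8: ⌊105/2⌋ × 74 = 52 × 74 mm
A9: ⌊74/2⌋ × 52 = 37 × 52 mm

37 × 52 mm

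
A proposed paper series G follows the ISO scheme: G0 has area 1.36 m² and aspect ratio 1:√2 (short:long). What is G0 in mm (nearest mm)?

Let the short side be w mm. Then w · w√2 = 1.36 m² = 1,360,000 mm².
w² = 1,360,000/√2, so w ≈ 980.6 mm; long side = w√2 ≈ 1386.8 mm.

981 × 1387 mm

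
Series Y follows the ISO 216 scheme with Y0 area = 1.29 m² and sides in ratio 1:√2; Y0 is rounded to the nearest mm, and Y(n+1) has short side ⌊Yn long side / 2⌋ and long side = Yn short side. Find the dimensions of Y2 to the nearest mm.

477 × 675 mm

Let Y0's short side be w mm. w · w√2 = 1.29 m² = 1,290,000 mm², so w ≈ 955.1 mm and w√2 ≈ 1350.7 mm → Y0 = 955 × 1351 mm.
Y1: ⌊1351/2⌋ × 955 = 675 × 955 mm
Y2: ⌊955/2⌋ × 675 = 477 × 675 mm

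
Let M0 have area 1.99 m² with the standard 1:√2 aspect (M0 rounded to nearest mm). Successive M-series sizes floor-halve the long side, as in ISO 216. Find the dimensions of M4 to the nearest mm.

296 × 419 mm

Let M0's short side be w mm. w · w√2 = 1.99 m² = 1,990,000 mm², so w ≈ 1186.2 mm and w√2 ≈ 1677.6 mm → M0 = 1186 × 1678 mm.
M1: ⌊1678/2⌋ × 1186 = 839 × 1186 mm
M2: ⌊1186/2⌋ × 839 = 593 × 839 mm
M3: ⌊839/2⌋ × 593 = 419 × 593 mm
M4: ⌊593/2⌋ × 419 = 296 × 419 mm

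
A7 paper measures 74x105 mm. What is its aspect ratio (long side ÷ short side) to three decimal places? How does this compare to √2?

1.419

105 / 74 = 1.419
ISO 216 targets √2 ≈ 1.414; the +0.005 deviation is from mm rounding.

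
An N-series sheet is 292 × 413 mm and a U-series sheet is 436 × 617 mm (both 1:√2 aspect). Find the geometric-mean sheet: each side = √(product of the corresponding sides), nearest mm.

Short side: √(292 · 436) = √127312 ≈ 356.8 → 357 mm
Long side: √(413 · 617) = √254821 ≈ 504.8 → 505 mm

357 × 505 mm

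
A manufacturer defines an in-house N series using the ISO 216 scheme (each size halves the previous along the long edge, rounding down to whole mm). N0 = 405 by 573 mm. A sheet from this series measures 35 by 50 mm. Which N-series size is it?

N0: 405 × 573 mm
N1: 286 × 405 mm
N2: 202 × 286 mm
N3: 143 × 202 mm
N4: 101 × 143 mm
N5: 71 × 101 mm
N6: 50 × 71 mm
N7: 35 × 50 mm
N8: 25 × 35 mm
→ matches N7.

N7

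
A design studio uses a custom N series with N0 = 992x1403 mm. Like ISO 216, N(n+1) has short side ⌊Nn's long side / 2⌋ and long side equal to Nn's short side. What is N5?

175 × 248 mm

N1 = 701 × 992 mm (from N0 by 1 halving).
N2: ⌊992/2⌋ × 701 = 496 × 701 mm
N3: ⌊701/2⌋ × 496 = 350 × 496 mm
N4: ⌊496/2⌋ × 350 = 248 × 350 mm
N5: ⌊350/2⌋ × 248 = 175 × 248 mm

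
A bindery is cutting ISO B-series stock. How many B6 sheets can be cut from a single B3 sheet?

Each ISO step halves the sheet: 1 × B3 → 2 × B4 → 4 × B5 → 8 × B6
From B3 to B6 is 3 halving steps: 2^3 = 8.

8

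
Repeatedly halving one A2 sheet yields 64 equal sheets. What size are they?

64 = 2^6, so 6 halving steps.
A2 → A3 → … → A8 after 6 steps.

A8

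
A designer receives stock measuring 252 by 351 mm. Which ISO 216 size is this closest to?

B4 (250 × 353 mm)

Aspect ratio 351/252 ≈ 1.393 (ISO target is √2 ≈ 1.414).
In the B-series (B0 = 1000 × 1414 mm): B4 = 250 × 353 mm.
Off by 4 mm total — nearest standard size.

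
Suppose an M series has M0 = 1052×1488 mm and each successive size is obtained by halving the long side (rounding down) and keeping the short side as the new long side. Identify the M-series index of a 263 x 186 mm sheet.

M5

M0: 1052 × 1488 mm
M1: 744 × 1052 mm
M2: 526 × 744 mm
M3: 372 × 526 mm
M4: 263 × 372 mm
M5: 186 × 263 mm
M6: 131 × 186 mm
→ matches M5.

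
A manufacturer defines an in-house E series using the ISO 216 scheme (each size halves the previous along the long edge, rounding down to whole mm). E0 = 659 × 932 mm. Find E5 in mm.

116 × 164 mm

E1: ⌊932/2⌋ × 659 = 466 × 659 mm
E2: ⌊659/2⌋ × 466 = 329 × 466 mm
E3: ⌊466/2⌋ × 329 = 233 × 329 mm
E4: ⌊329/2⌋ × 233 = 164 × 233 mm
E5: ⌊233/2⌋ × 164 = 116 × 164 mm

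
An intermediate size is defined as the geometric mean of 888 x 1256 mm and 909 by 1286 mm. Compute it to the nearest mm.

Short side: √(888 · 909) = √807192 ≈ 898.4 → 898 mm
Long side: √(1256 · 1286) = √1615216 ≈ 1270.9 → 1271 mm

898 × 1271 mm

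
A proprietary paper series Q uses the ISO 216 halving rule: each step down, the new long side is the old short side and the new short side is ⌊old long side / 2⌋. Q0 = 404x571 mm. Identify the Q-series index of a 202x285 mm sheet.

Q2

Q0: 404 × 571 mm
Q1: 285 × 404 mm
Q2: 202 × 285 mm
Q3: 142 × 202 mm
→ matches Q2.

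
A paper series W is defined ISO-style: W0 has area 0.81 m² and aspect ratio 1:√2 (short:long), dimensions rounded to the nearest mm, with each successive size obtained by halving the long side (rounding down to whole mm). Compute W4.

Let W0's short side be w mm. w · w√2 = 0.81 m² = 810,000 mm², so w ≈ 756.8 mm and w√2 ≈ 1070.3 mm → W0 = 757 × 1070 mm.
W1: ⌊1070/2⌋ × 757 = 535 × 757 mm
W2: ⌊757/2⌋ × 535 = 378 × 535 mm
W3: ⌊535/2⌋ × 378 = 267 × 378 mm
W4: ⌊378/2⌋ × 267 = 189 × 267 mm

189 × 267 mm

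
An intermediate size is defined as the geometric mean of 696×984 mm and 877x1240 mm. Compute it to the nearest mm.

781 × 1105 mm

Short side: √(696 · 877) = √610392 ≈ 781.3 → 781 mm
Long side: √(984 · 1240) = √1220160 ≈ 1104.6 → 1105 mm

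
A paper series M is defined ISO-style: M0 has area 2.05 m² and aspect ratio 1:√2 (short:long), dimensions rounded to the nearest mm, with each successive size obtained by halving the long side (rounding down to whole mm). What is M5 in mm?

212 × 301 mm

Let M0's short side be w mm. w · w√2 = 2.05 m² = 2,050,000 mm², so w ≈ 1204.0 mm and w√2 ≈ 1702.7 mm → M0 = 1204 × 1703 mm.
M1: ⌊1703/2⌋ × 1204 = 851 × 1204 mm
M2: ⌊1204/2⌋ × 851 = 602 × 851 mm
M3: ⌊851/2⌋ × 602 = 425 × 602 mm
M4: ⌊602/2⌋ × 425 = 301 × 425 mm
M5: ⌊425/2⌋ × 301 = 212 × 301 mm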